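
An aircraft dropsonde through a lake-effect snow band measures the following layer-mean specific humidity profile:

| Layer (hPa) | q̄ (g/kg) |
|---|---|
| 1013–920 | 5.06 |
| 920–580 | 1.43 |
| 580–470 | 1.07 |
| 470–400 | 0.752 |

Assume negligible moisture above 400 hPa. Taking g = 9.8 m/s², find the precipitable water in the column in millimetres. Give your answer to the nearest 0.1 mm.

PW ≈ 11.5 mm

Precipitable water is the column-integrated vapour mass per unit area: PW = (1/g) Σ q̄ Δp, with q in kg/kg and Δp in Pa (1 kg/m² of water = 1 mm).
Layer 1013–920 hPa: Δp = 93 hPa = 9300 Pa, q̄ = 0.00506 kg/kg → 0.00506 × 9300 / 9.8 = 4.80 mm
Layer 920–580 hPa: Δp = 340 hPa = 34000 Pa, q̄ = 0.00143 kg/kg → 0.00143 × 34000 / 9.8 = 4.96 mm
Layer 580–470 hPa: Δp = 110 hPa = 11000 Pa, q̄ = 0.00107 kg/kg → 0.00107 × 11000 / 9.8 = 1.20 mm
Layer 470–400 hPa: Δp = 70 hPa = 7000 Pa, q̄ = 0.000752 kg/kg → 0.000752 × 7000 / 9.8 = 0.54 mm
PW = 4.80 + 4.96 + 1.20 + 0.54 = 11.50 ≈ 11.5 mm.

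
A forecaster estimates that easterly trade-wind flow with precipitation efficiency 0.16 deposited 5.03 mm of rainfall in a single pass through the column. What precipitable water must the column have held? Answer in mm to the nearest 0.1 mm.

PW ≈ 31.4 mm

PW = rainfall / ε = 5.03 / 0.16 = 31.4 mm.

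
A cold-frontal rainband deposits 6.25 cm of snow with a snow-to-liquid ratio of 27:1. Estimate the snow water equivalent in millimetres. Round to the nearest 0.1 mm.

SWE ≈ 2.3 mm

SWE = snow depth / ratio = 6.25 cm / 27 = 0.231 cm = 2.3 mm.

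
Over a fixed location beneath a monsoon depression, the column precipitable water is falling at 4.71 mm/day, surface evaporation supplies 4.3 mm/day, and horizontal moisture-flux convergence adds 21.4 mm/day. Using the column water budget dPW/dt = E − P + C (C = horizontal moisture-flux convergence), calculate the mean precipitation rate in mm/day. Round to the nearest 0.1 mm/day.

dPW/dt = -4.71 mm/day.
P = E + C − dPW/dt = 4.3 + (21.4) − (-4.71) = 30.4 mm/day.

P ≈ 30.4 mm/day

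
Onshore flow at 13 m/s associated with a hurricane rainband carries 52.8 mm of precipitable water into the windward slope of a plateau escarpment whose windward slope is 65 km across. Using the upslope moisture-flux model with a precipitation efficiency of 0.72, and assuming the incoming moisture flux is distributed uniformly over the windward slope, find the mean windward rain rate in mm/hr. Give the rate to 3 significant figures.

R ≈ 27.4 mm/hr

Incoming column moisture flux per unit ridge length: F = V × PW = 13 × 52.8 = 686.4 mm·m/s.
Spread over the 65 km slope with efficiency ε = 0.72: R = ε·F/W = 0.72 × 686.4 / 65000 m = 7.603e-03 mm/s.
R = 7.603e-03 × 3600 = 27.4 mm/hr.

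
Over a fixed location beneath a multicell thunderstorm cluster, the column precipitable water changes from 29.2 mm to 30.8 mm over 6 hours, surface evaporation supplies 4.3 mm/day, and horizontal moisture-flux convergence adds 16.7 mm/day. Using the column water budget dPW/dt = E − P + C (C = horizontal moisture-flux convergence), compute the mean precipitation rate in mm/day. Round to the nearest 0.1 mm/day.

P ≈ 14.6 mm/day

dPW/dt = (30.8 − 29.2) mm / (6/24 day) = +6.400 mm/day.
P = E + C − dPW/dt = 4.3 + (16.7) − (+6.400) = 14.6 mm/day.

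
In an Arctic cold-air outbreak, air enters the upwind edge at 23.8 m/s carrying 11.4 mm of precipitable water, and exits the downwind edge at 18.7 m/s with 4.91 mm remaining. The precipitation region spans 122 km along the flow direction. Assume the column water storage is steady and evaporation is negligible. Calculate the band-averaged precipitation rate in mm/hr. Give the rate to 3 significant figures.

Column moisture flux per unit crosswind length is F = V × PW.
Inflow: F_in = 23.8 × 11.4 = 271.32 mm·m/s
Outflow: F_out = 18.7 × 4.91 = 91.817 mm·m/s
Steady-state rate R = (F_in − F_out)/L = (271.32 − 91.817) / 122000 m = 1.471e-03 mm/s.
R = 1.471e-03 × 3600 = 5.30 mm/hr.

R ≈ 5.30 mm/hr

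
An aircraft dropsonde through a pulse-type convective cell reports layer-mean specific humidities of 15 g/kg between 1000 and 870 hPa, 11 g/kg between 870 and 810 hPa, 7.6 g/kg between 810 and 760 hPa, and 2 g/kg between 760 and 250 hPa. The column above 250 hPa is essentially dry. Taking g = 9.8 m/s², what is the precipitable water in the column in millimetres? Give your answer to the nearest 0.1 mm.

Precipitable water is the column-integrated vapour mass per unit area: PW = (1/g) Σ q̄ Δp, with q in kg/kg and Δp in Pa (1 kg/m² of water = 1 mm).
Layer 1000–870 hPa: Δp = 130 hPa = 13000 Pa, q̄ = 0.015 kg/kg → 0.015 × 13000 / 9.8 = 19.90 mm
Layer 870–810 hPa: Δp = 60 hPa = 6000 Pa, q̄ = 0.011 kg/kg → 0.011 × 6000 / 9.8 = 6.73 mm
Layer 810–760 hPa: Δp = 50 hPa = 5000 Pa, q̄ = 0.0076 kg/kg → 0.0076 × 5000 / 9.8 = 3.88 mm
Layer 760–250 hPa: Δp = 510 hPa = 51000 Pa, q̄ = 0.002 kg/kg → 0.002 × 51000 / 9.8 = 10.41 mm
PW = 19.90 + 6.73 + 3.88 + 10.41 = 40.92 ≈ 40.9 mm.

PW ≈ 40.9 mm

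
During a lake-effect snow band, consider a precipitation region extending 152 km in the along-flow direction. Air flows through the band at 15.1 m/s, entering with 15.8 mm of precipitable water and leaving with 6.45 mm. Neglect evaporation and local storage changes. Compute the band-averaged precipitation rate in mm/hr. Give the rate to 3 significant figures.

R ≈ 3.34 mm/hr

Column moisture flux per unit crosswind length is F = V × PW.
Inflow: F_in = 15.1 × 15.8 = 238.58 mm·m/s
Outflow: F_out = 15.1 × 6.45 = 97.395 mm·m/s
Steady-state rate R = (F_in − F_out)/L = (238.58 − 97.395) / 152000 m = 9.288e-04 mm/s.
R = 9.288e-04 × 3600 = 3.34 mm/hr.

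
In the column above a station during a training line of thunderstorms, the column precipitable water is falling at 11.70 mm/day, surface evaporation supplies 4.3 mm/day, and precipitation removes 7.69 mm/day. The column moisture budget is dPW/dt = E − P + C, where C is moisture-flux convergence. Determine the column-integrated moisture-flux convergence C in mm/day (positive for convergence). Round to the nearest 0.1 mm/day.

C ≈ -8.3 mm/day

dPW/dt = -11.70 mm/day.
C = dPW/dt − E + P = (-11.70) − 4.3 + 7.69 = -8.3 mm/day.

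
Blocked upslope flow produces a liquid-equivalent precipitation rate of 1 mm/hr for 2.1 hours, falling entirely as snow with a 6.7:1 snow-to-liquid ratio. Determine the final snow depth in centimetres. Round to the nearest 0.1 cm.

Liquid-equivalent depth = 1 × 2.1 = 2.1 mm.
Snow depth = 2.1 mm × 6.7 = 14.07 mm = 1.4 cm.

snow depth ≈ 1.4 cm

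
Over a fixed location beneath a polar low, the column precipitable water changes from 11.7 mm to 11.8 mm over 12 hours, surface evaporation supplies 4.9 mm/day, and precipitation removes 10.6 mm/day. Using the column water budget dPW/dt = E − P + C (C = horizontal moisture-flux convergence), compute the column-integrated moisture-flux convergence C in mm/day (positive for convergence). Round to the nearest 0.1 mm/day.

C ≈ 5.9 mm/day

dPW/dt = (11.8 − 11.7) mm / (12/24 day) = +0.200 mm/day.
C = dPW/dt − E + P = (+0.200) − 4.9 + 10.6 = 5.9 mm/day.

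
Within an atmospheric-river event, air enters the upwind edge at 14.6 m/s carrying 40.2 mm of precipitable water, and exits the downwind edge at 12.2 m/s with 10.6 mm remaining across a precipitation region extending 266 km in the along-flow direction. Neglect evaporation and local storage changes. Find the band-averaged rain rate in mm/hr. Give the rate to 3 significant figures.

Column moisture flux per unit crosswind length is F = V × PW.
Inflow: F_in = 14.6 × 40.2 = 586.92 mm·m/s
Outflow: F_out = 12.2 × 10.6 = 129.32 mm·m/s
Steady-state rate R = (F_in − F_out)/L = (586.92 − 129.32) / 266000 m = 1.720e-03 mm/s.
R = 1.720e-03 × 3600 = 6.19 mm/hr.

R ≈ 6.19 mm/hr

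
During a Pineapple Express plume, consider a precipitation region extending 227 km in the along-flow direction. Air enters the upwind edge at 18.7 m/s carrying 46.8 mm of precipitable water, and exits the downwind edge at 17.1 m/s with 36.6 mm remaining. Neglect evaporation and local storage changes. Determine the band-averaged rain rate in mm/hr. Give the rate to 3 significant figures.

R ≈ 3.95 mm/hr

Column moisture flux per unit crosswind length is F = V × PW.
Inflow: F_in = 18.7 × 46.8 = 875.16 mm·m/s
Outflow: F_out = 17.1 × 36.6 = 625.86 mm·m/s
Steady-state rate R = (F_in − F_out)/L = (875.16 − 625.86) / 227000 m = 1.098e-03 mm/s.
R = 1.098e-03 × 3600 = 3.95 mm/hr.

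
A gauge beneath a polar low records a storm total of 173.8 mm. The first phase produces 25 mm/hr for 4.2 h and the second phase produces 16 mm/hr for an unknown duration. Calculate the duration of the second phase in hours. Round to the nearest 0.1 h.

Known phases: 25 × 4.2 = 105 mm.
Remaining depth = 173.8 − 105 = 68.8 mm.
Duration = 68.8 / 16 = 4.3 h.

duration ≈ 4.3 h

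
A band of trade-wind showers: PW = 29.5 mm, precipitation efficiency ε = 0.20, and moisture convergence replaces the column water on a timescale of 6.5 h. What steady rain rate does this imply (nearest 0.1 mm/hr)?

Each overturning extracts ε × PW = 0.20 × 29.5 = 5.9 mm.
Rate = ε·PW / τ = 5.9 / 6.5 h = 0.9 mm/hr.

R ≈ 0.9 mm/hr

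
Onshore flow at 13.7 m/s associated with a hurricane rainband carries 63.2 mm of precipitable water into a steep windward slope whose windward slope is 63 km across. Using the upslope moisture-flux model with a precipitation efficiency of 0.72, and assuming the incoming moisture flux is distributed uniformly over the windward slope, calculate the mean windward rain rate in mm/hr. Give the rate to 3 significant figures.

R ≈ 35.6 mm/hr

Incoming column moisture flux per unit ridge length: F = V × PW = 13.7 × 63.2 = 865.84 mm·m/s.
Spread over the 63 km slope with efficiency ε = 0.72: R = ε·F/W = 0.72 × 865.84 / 63000 m = 9.895e-03 mm/s.
R = 9.895e-03 × 3600 = 35.6 mm/hr.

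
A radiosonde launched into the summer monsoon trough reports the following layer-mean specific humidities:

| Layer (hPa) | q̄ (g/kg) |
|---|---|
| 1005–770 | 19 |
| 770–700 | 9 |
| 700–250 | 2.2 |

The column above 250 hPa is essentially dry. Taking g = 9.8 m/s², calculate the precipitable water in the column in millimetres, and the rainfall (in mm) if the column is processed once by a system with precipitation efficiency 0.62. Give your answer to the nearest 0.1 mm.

PW ≈ 62.1 mm; rainfall ≈ 38.5 mm

Precipitable water is the column-integrated vapour mass per unit area: PW = (1/g) Σ q̄ Δp, with q in kg/kg and Δp in Pa (1 kg/m² of water = 1 mm).
Layer 1005–770 hPa: Δp = 235 hPa = 23500 Pa, q̄ = 0.019 kg/kg → 0.019 × 23500 / 9.8 = 45.56 mm
Layer 770–700 hPa: Δp = 70 hPa = 7000 Pa, q̄ = 0.009 kg/kg → 0.009 × 7000 / 9.8 = 6.43 mm
Layer 700–250 hPa: Δp = 450 hPa = 45000 Pa, q̄ = 0.0022 kg/kg → 0.0022 × 45000 / 9.8 = 10.10 mm
PW = 45.56 + 6.43 + 10.10 = 62.09 ≈ 62.1 mm.
Rainfall = ε × PW = 0.62 × 62.1 = 38.5 mm.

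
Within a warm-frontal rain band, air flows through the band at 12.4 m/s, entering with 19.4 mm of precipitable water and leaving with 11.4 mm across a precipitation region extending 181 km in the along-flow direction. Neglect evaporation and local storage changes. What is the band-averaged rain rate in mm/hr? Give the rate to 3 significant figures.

Column moisture flux per unit crosswind length is F = V × PW.
Inflow: F_in = 12.4 × 19.4 = 240.56 mm·m/s
Outflow: F_out = 12.4 × 11.4 = 141.36 mm·m/s
Steady-state rate R = (F_in − F_out)/L = (240.56 − 141.36) / 181000 m = 5.481e-04 mm/s.
R = 5.481e-04 × 3600 = 1.97 mm/hr.

R ≈ 1.97 mm/hr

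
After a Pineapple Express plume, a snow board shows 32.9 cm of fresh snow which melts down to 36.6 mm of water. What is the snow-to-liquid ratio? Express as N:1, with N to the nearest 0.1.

Ratio = snow depth / SWE = 329 mm / 36.6 mm = 9.0, i.e. 9.0:1.

ratio ≈ 9.0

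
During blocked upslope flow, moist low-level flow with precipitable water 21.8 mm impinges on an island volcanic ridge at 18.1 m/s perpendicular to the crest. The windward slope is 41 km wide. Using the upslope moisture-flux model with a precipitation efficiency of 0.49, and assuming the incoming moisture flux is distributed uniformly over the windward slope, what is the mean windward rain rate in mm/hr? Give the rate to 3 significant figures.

R ≈ 17.0 mm/hr

Incoming column moisture flux per unit ridge length: F = V × PW = 18.1 × 21.8 = 394.58 mm·m/s.
Spread over the 41 km slope with efficiency ε = 0.49: R = ε·F/W = 0.49 × 394.58 / 41000 m = 4.716e-03 mm/s.
R = 4.716e-03 × 3600 = 17.0 mm/hr.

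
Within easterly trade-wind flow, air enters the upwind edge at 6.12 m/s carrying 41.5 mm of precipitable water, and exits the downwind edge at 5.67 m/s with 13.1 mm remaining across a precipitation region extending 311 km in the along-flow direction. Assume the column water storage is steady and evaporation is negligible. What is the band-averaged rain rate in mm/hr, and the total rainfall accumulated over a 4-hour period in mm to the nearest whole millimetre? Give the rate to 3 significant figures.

R ≈ 2.08 mm/hr; total ≈ 8 mm

Column moisture flux per unit crosswind length is F = V × PW.
Inflow: F_in = 6.12 × 41.5 = 253.98 mm·m/s
Outflow: F_out = 5.67 × 13.1 = 74.277 mm·m/s
Steady-state rate R = (F_in − F_out)/L = (253.98 − 74.277) / 311000 m = 5.778e-04 mm/s.
R = 5.778e-04 × 3600 = 2.08 mm/hr.
Over 4 h: total = 2.08 × 4 = 8.32 ≈ 8 mm.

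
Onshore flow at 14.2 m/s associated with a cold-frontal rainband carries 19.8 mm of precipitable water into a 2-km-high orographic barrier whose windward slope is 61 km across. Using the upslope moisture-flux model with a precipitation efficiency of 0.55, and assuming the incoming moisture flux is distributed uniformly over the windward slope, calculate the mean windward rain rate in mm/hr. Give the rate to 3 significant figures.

Incoming column moisture flux per unit ridge length: F = V × PW = 14.2 × 19.8 = 281.16 mm·m/s.
Spread over the 61 km slope with efficiency ε = 0.55: R = ε·F/W = 0.55 × 281.16 / 61000 m = 2.535e-03 mm/s.
R = 2.535e-03 × 3600 = 9.13 mm/hr.

R ≈ 9.13 mm/hr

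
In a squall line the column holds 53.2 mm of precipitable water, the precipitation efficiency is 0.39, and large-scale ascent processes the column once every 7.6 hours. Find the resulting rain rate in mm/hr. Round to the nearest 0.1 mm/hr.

R ≈ 2.7 mm/hr

Each overturning extracts ε × PW = 0.39 × 53.2 = 20.748 mm.
Rate = ε·PW / τ = 20.748 / 7.6 h = 2.7 mm/hr.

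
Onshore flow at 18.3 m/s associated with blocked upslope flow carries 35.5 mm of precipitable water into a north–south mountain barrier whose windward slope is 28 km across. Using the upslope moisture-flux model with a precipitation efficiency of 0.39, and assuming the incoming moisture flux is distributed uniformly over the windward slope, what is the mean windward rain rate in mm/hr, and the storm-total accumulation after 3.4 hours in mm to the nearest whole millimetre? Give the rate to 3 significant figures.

Incoming column moisture flux per unit ridge length: F = V × PW = 18.3 × 35.5 = 649.65 mm·m/s.
Spread over the 28 km slope with efficiency ε = 0.39: R = ε·F/W = 0.39 × 649.65 / 28000 m = 9.049e-03 mm/s.
R = 9.049e-03 × 3600 = 32.6 mm/hr.
Over 3.4 h: total = 32.6 × 3.4 = 110.84 ≈ 111 mm.

R ≈ 32.6 mm/hr; total ≈ 111 mm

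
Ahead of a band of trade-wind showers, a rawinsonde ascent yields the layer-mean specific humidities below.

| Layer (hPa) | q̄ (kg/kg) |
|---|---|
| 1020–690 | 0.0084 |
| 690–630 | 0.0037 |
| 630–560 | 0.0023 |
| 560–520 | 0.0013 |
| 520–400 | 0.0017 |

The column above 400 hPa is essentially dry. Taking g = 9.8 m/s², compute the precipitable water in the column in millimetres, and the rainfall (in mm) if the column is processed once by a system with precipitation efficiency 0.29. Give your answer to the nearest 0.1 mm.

PW ≈ 34.8 mm; rainfall ≈ 10.1 mm

Precipitable water is the column-integrated vapour mass per unit area: PW = (1/g) Σ q̄ Δp, with q in kg/kg and Δp in Pa (1 kg/m² of water = 1 mm).
Layer 1020–690 hPa: Δp = 330 hPa = 33000 Pa, q̄ = 0.0084 kg/kg → 0.0084 × 33000 / 9.8 = 28.29 mm
Layer 690–630 hPa: Δp = 60 hPa = 6000 Pa, q̄ = 0.0037 kg/kg → 0.0037 × 6000 / 9.8 = 2.27 mm
Layer 630–560 hPa: Δp = 70 hPa = 7000 Pa, q̄ = 0.0023 kg/kg → 0.0023 × 7000 / 9.8 = 1.64 mm
Layer 560–520 hPa: Δp = 40 hPa = 4000 Pa, q̄ = 0.0013 kg/kg → 0.0013 × 4000 / 9.8 = 0.53 mm
Layer 520–400 hPa: Δp = 120 hPa = 12000 Pa, q̄ = 0.0017 kg/kg → 0.0017 × 12000 / 9.8 = 2.08 mm
PW = 28.29 + 2.27 + 1.64 + 0.53 + 2.08 = 34.81 ≈ 34.8 mm.
Rainfall = ε × PW = 0.29 × 34.8 = 10.1 mm.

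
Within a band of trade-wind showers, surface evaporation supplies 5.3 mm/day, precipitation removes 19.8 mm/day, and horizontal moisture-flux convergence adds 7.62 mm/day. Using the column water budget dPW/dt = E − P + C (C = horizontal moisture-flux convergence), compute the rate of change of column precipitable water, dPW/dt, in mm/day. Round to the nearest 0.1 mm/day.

dPW/dt ≈ -6.9 mm/day

dPW/dt = E − P + C = 5.3 − 19.8 + (7.62) = -6.9 mm/day.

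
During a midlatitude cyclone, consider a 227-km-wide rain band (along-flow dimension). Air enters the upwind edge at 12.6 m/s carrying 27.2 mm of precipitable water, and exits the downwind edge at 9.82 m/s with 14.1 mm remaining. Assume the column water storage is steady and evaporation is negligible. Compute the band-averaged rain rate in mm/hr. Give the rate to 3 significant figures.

R ≈ 3.24 mm/hr

Column moisture flux per unit crosswind length is F = V × PW.
Inflow: F_in = 12.6 × 27.2 = 342.72 mm·m/s
Outflow: F_out = 9.82 × 14.1 = 138.462 mm·m/s
Steady-state rate R = (F_in − F_out)/L = (342.72 − 138.462) / 227000 m = 8.998e-04 mm/s.
R = 8.998e-04 × 3600 = 3.24 mm/hr.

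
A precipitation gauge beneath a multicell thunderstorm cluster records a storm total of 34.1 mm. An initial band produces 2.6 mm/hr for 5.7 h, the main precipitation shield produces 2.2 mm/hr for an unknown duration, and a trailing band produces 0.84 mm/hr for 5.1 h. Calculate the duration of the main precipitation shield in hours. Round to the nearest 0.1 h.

Known phases: 2.6 × 5.7 + 0.84 × 5.1 = 14.82 + 4.284 = 19.104 mm.
Remaining depth = 34.1 − 19.104 = 14.996 mm.
Duration = 14.996 / 2.2 = 6.8 h.

duration ≈ 6.8 h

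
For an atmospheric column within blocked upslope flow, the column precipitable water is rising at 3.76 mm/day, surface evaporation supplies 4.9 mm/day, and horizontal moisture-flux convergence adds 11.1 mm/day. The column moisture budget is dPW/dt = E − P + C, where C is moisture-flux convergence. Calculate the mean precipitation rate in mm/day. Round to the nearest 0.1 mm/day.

P ≈ 12.2 mm/day

dPW/dt = +3.76 mm/day.
P = E + C − dPW/dt = 4.9 + (11.1) − (+3.76) = 12.2 mm/day.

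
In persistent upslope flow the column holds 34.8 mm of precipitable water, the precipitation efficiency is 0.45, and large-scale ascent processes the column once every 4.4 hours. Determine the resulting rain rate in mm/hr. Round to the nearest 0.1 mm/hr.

R ≈ 3.6 mm/hr

Each overturning extracts ε × PW = 0.45 × 34.8 = 15.66 mm.
Rate = ε·PW / τ = 15.66 / 4.4 h = 3.6 mm/hr.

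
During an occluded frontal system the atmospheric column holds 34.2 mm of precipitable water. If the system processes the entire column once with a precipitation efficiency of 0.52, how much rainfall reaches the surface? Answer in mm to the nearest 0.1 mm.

Rainfall = ε × PW = 0.52 × 34.2 = 17.8 mm.

rainfall ≈ 17.8 mm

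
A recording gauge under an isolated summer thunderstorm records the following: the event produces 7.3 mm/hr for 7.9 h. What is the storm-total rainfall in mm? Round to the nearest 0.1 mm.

Total = Σ Rᵢ Δtᵢ = 7.3 × 7.9
      = 57.67 = 57.7 mm.

total ≈ 57.7 mm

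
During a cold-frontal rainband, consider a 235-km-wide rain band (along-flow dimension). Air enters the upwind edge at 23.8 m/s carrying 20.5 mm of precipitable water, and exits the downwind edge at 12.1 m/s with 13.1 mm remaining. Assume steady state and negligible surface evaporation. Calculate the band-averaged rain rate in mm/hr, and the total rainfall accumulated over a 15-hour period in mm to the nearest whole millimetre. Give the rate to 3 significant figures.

Column moisture flux per unit crosswind length is F = V × PW.
Inflow: F_in = 23.8 × 20.5 = 487.9 mm·m/s
Outflow: F_out = 12.1 × 13.1 = 158.51 mm·m/s
Steady-state rate R = (F_in − F_out)/L = (487.9 − 158.51) / 235000 m = 1.402e-03 mm/s.
R = 1.402e-03 × 3600 = 5.05 mm/hr.
Over 15 h: total = 5.05 × 15 = 75.75 ≈ 76 mm.

R ≈ 5.05 mm/hr; total ≈ 76 mm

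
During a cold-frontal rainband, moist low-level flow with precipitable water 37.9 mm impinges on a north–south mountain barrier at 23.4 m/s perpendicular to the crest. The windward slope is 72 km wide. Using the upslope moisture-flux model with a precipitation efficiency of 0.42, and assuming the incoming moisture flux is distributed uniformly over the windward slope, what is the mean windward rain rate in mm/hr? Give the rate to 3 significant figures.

R ≈ 18.6 mm/hr

Incoming column moisture flux per unit ridge length: F = V × PW = 23.4 × 37.9 = 886.86 mm·m/s.
Spread over the 72 km slope with efficiency ε = 0.42: R = ε·F/W = 0.42 × 886.86 / 72000 m = 5.173e-03 mm/s.
R = 5.173e-03 × 3600 = 18.6 mm/hr.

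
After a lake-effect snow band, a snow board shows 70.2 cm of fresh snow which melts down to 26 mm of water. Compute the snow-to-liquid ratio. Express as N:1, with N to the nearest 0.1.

Ratio = snow depth / SWE = 702 mm / 26 mm = 27.0, i.e. 27.0:1.

ratio ≈ 27.0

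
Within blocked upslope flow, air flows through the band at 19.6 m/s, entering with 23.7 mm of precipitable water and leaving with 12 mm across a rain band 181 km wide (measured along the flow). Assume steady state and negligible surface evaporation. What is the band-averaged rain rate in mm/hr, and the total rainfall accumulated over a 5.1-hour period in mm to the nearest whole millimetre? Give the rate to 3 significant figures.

Column moisture flux per unit crosswind length is F = V × PW.
Inflow: F_in = 19.6 × 23.7 = 464.52 mm·m/s
Outflow: F_out = 19.6 × 12 = 235.2 mm·m/s
Steady-state rate R = (F_in − F_out)/L = (464.52 − 235.2) / 181000 m = 1.267e-03 mm/s.
R = 1.267e-03 × 3600 = 4.56 mm/hr.
Over 5.1 h: total = 4.56 × 5.1 = 23.256 ≈ 23 mm.

R ≈ 4.56 mm/hr; total ≈ 23 mm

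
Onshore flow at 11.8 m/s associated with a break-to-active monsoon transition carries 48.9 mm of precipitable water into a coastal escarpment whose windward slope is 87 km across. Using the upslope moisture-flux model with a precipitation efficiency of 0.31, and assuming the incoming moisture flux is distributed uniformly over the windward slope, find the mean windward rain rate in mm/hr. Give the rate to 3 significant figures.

R ≈ 7.40 mm/hr

Incoming column moisture flux per unit ridge length: F = V × PW = 11.8 × 48.9 = 577.02 mm·m/s.
Spread over the 87 km slope with efficiency ε = 0.31: R = ε·F/W = 0.31 × 577.02 / 87000 m = 2.056e-03 mm/s.
R = 2.056e-03 × 3600 = 7.40 mm/hr.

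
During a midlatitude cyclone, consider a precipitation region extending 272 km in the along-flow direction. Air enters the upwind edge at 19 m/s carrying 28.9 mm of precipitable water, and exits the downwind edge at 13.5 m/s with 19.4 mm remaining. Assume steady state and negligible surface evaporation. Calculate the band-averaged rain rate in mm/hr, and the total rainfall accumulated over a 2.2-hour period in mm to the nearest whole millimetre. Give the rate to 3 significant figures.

R ≈ 3.80 mm/hr; total ≈ 8 mm

Column moisture flux per unit crosswind length is F = V × PW.
Inflow: F_in = 19 × 28.9 = 549.1 mm·m/s
Outflow: F_out = 13.5 × 19.4 = 261.9 mm·m/s
Steady-state rate R = (F_in − F_out)/L = (549.1 − 261.9) / 272000 m = 1.056e-03 mm/s.
R = 1.056e-03 × 3600 = 3.80 mm/hr.
Over 2.2 h: total = 3.80 × 2.2 = 8.36 ≈ 8 mm.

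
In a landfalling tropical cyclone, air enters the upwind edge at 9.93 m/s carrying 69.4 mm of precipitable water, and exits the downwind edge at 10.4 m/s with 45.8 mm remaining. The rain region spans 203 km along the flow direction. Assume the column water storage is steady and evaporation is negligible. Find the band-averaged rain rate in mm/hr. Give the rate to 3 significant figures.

R ≈ 3.77 mm/hr

Column moisture flux per unit crosswind length is F = V × PW.
Inflow: F_in = 9.93 × 69.4 = 689.142 mm·m/s
Outflow: F_out = 10.4 × 45.8 = 476.32 mm·m/s
Steady-state rate R = (F_in − F_out)/L = (689.142 − 476.32) / 203000 m = 1.048e-03 mm/s.
R = 1.048e-03 × 3600 = 3.77 mm/hr.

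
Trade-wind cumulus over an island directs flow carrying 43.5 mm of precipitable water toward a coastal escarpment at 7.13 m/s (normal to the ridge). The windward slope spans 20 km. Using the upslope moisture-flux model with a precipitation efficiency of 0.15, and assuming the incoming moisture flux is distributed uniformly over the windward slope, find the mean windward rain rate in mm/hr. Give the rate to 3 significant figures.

R ≈ 8.37 mm/hr

Incoming column moisture flux per unit ridge length: F = V × PW = 7.13 × 43.5 = 310.155 mm·m/s.
Spread over the 20 km slope with efficiency ε = 0.15: R = ε·F/W = 0.15 × 310.155 / 20000 m = 2.326e-03 mm/s.
R = 2.326e-03 × 3600 = 8.37 mm/hr.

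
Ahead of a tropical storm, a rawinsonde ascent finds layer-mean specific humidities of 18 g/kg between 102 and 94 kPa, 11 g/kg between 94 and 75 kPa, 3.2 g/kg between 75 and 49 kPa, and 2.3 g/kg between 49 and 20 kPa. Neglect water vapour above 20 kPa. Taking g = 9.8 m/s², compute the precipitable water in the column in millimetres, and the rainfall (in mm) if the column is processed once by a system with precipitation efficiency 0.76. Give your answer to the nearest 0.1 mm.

PW ≈ 51.3 mm; rainfall ≈ 39.0 mm

Precipitable water is the column-integrated vapour mass per unit area: PW = (1/g) Σ q̄ Δp, with q in kg/kg and Δp in Pa (1 kg/m² of water = 1 mm).
Layer 102–94 kPa: Δp = 80 hPa = 8000 Pa, q̄ = 0.018 kg/kg → 0.018 × 8000 / 9.8 = 14.69 mm
Layer 94–75 kPa: Δp = 190 hPa = 19000 Pa, q̄ = 0.011 kg/kg → 0.011 × 19000 / 9.8 = 21.33 mm
Layer 75–49 kPa: Δp = 260 hPa = 26000 Pa, q̄ = 0.0032 kg/kg → 0.0032 × 26000 / 9.8 = 8.49 mm
Layer 49–20 kPa: Δp = 290 hPa = 29000 Pa, q̄ = 0.0023 kg/kg → 0.0023 × 29000 / 9.8 = 6.81 mm
PW = 14.69 + 21.33 + 8.49 + 6.81 = 51.32 ≈ 51.3 mm.
Rainfall = ε × PW = 0.76 × 51.3 = 39.0 mm.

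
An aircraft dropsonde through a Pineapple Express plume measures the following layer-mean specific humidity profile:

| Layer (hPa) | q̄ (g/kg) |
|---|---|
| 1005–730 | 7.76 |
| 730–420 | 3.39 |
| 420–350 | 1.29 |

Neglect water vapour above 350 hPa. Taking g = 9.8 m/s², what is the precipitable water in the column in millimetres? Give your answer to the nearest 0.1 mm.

PW ≈ 33.4 mm

Precipitable water is the column-integrated vapour mass per unit area: PW = (1/g) Σ q̄ Δp, with q in kg/kg and Δp in Pa (1 kg/m² of water = 1 mm).
Layer 1005–730 hPa: Δp = 275 hPa = 27500 Pa, q̄ = 0.00776 kg/kg → 0.00776 × 27500 / 9.8 = 21.78 mm
Layer 730–420 hPa: Δp = 310 hPa = 31000 Pa, q̄ = 0.00339 kg/kg → 0.00339 × 31000 / 9.8 = 10.72 mm
Layer 420–350 hPa: Δp = 70 hPa = 7000 Pa, q̄ = 0.00129 kg/kg → 0.00129 × 7000 / 9.8 = 0.92 mm
PW = 21.78 + 10.72 + 0.92 = 33.42 ≈ 33.4 mm.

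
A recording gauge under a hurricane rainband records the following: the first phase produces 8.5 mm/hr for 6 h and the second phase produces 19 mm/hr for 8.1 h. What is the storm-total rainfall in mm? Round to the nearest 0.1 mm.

total ≈ 204.9 mm

Total = Σ Rᵢ Δtᵢ = 8.5 × 6 + 19 × 8.1
      = 51 + 153.9 = 204.9 mm.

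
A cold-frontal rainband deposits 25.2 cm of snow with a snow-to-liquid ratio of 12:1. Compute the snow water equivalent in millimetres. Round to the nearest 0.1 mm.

SWE = snow depth / ratio = 25.2 cm / 12 = 2.100 cm = 21.0 mm.

SWE ≈ 21.0 mm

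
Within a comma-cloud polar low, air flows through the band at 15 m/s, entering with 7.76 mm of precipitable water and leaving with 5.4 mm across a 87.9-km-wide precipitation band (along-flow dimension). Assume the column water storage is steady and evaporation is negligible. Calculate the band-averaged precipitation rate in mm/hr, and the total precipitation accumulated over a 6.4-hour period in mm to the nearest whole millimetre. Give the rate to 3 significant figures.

Column moisture flux per unit crosswind length is F = V × PW.
Inflow: F_in = 15 × 7.76 = 116.4 mm·m/s
Outflow: F_out = 15 × 5.4 = 81 mm·m/s
Steady-state rate R = (F_in − F_out)/L = (116.4 − 81) / 87900 m = 4.027e-04 mm/s.
R = 4.027e-04 × 3600 = 1.45 mm/hr.
Over 6.4 h: total = 1.45 × 6.4 = 9.28 ≈ 9 mm.

R ≈ 1.45 mm/hr; total ≈ 9 mm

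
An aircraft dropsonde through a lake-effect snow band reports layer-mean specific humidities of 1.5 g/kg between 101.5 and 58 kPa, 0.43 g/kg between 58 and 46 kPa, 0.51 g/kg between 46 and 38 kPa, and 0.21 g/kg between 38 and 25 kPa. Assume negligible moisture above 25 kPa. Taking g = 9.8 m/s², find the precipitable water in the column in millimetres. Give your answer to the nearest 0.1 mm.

PW ≈ 7.9 mm

Precipitable water is the column-integrated vapour mass per unit area: PW = (1/g) Σ q̄ Δp, with q in kg/kg and Δp in Pa (1 kg/m² of water = 1 mm).
Layer 101.5–58 kPa: Δp = 435 hPa = 43500 Pa, q̄ = 0.0015 kg/kg → 0.0015 × 43500 / 9.8 = 6.66 mm
Layer 58–46 kPa: Δp = 120 hPa = 12000 Pa, q̄ = 0.00043 kg/kg → 0.00043 × 12000 / 9.8 = 0.53 mm
Layer 46–38 kPa: Δp = 80 hPa = 8000 Pa, q̄ = 0.00051 kg/kg → 0.00051 × 8000 / 9.8 = 0.42 mm
Layer 38–25 kPa: Δp = 130 hPa = 13000 Pa, q̄ = 0.00021 kg/kg → 0.00021 × 13000 / 9.8 = 0.28 mm
PW = 6.66 + 0.53 + 0.42 + 0.28 = 7.89 ≈ 7.9 mm.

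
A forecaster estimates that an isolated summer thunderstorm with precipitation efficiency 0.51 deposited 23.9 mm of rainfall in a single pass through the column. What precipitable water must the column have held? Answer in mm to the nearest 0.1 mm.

PW = rainfall / ε = 23.9 / 0.51 = 46.9 mm.

PW ≈ 46.9 mm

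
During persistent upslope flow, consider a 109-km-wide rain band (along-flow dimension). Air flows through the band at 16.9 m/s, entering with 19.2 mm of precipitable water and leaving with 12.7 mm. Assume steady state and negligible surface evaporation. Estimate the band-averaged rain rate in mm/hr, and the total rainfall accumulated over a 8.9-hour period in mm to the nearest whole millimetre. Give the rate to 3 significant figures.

Column moisture flux per unit crosswind length is F = V × PW.
Inflow: F_in = 16.9 × 19.2 = 324.48 mm·m/s
Outflow: F_out = 16.9 × 12.7 = 214.63 mm·m/s
Steady-state rate R = (F_in − F_out)/L = (324.48 − 214.63) / 109000 m = 1.008e-03 mm/s.
R = 1.008e-03 × 3600 = 3.63 mm/hr.
Over 8.9 h: total = 3.63 × 8.9 = 32.307 ≈ 32 mm.

R ≈ 3.63 mm/hr; total ≈ 32 mm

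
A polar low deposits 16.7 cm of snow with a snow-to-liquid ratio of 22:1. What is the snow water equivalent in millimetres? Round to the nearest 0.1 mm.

SWE ≈ 7.6 mm

SWE = snow depth / ratio = 16.7 cm / 22 = 0.759 cm = 7.6 mm.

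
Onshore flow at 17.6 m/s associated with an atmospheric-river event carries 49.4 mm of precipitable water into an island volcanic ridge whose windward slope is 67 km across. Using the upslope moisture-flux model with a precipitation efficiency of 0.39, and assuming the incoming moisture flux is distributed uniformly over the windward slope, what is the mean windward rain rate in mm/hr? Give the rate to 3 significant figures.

Incoming column moisture flux per unit ridge length: F = V × PW = 17.6 × 49.4 = 869.44 mm·m/s.
Spread over the 67 km slope with efficiency ε = 0.39: R = ε·F/W = 0.39 × 869.44 / 67000 m = 5.061e-03 mm/s.
R = 5.061e-03 × 3600 = 18.2 mm/hr.

R ≈ 18.2 mm/hr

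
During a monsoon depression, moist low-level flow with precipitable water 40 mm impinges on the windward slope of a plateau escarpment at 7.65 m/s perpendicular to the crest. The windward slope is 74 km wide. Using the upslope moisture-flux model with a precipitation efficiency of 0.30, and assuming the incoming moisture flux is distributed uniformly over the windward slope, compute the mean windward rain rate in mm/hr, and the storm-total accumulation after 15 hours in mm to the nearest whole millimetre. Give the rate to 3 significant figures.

R ≈ 4.47 mm/hr; total ≈ 67 mm

Incoming column moisture flux per unit ridge length: F = V × PW = 7.65 × 40 = 306 mm·m/s.
Spread over the 74 km slope with efficiency ε = 0.30: R = ε·F/W = 0.30 × 306 / 74000 m = 1.241e-03 mm/s.
R = 1.241e-03 × 3600 = 4.47 mm/hr.
Over 15 h: total = 4.47 × 15 = 67.05 ≈ 67 mm.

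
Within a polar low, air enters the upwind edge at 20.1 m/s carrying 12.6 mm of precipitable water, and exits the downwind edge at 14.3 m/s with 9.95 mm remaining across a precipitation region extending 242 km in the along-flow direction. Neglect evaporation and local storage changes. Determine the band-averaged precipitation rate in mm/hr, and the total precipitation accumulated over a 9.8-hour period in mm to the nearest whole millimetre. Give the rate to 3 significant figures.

Column moisture flux per unit crosswind length is F = V × PW.
Inflow: F_in = 20.1 × 12.6 = 253.26 mm·m/s
Outflow: F_out = 14.3 × 9.95 = 142.285 mm·m/s
Steady-state rate R = (F_in − F_out)/L = (253.26 − 142.285) / 242000 m = 4.586e-04 mm/s.
R = 4.586e-04 × 3600 = 1.65 mm/hr.
Over 9.8 h: total = 1.65 × 9.8 = 16.17 ≈ 16 mm.

R ≈ 1.65 mm/hr; total ≈ 16 mm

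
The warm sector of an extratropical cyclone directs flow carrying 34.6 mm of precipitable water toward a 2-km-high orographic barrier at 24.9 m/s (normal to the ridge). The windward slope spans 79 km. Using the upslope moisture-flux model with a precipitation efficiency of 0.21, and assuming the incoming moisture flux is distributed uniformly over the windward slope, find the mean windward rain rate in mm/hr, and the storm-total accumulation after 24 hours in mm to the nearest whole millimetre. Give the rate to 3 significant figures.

Incoming column moisture flux per unit ridge length: F = V × PW = 24.9 × 34.6 = 861.54 mm·m/s.
Spread over the 79 km slope with efficiency ε = 0.21: R = ε·F/W = 0.21 × 861.54 / 79000 m = 2.290e-03 mm/s.
R = 2.290e-03 × 3600 = 8.24 mm/hr.
Over 24 h: total = 8.24 × 24 = 197.76 ≈ 198 mm.

R ≈ 8.24 mm/hr; total ≈ 198 mm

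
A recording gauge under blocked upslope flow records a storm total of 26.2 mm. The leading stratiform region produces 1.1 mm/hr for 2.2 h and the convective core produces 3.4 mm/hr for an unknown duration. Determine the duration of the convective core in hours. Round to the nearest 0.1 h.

duration ≈ 7.0 h

Known phases: 1.1 × 2.2 = 2.42 mm.
Remaining depth = 26.2 − 2.42 = 23.78 mm.
Duration = 23.78 / 3.4 = 7.0 h.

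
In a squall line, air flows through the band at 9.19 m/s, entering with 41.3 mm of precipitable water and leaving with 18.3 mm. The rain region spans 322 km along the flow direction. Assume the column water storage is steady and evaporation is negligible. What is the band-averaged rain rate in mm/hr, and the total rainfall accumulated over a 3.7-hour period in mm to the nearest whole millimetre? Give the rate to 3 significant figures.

R ≈ 2.36 mm/hr; total ≈ 9 mm

Column moisture flux per unit crosswind length is F = V × PW.
Inflow: F_in = 9.19 × 41.3 = 379.547 mm·m/s
Outflow: F_out = 9.19 × 18.3 = 168.177 mm·m/s
Steady-state rate R = (F_in − F_out)/L = (379.547 − 168.177) / 322000 m = 6.564e-04 mm/s.
R = 6.564e-04 × 3600 = 2.36 mm/hr.
Over 3.7 h: total = 2.36 × 3.7 = 8.732 ≈ 9 mm.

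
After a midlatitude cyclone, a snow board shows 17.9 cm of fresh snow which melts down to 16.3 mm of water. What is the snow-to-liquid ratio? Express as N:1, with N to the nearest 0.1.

ratio ≈ 11.0

Ratio = snow depth / SWE = 179 mm / 16.3 mm = 11.0, i.e. 11.0:1.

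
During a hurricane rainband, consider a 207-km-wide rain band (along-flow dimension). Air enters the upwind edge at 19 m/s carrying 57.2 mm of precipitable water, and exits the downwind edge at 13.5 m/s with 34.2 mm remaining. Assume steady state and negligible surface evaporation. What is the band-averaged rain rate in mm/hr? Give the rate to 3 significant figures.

R ≈ 10.9 mm/hr

Column moisture flux per unit crosswind length is F = V × PW.
Inflow: F_in = 19 × 57.2 = 1086.8 mm·m/s
Outflow: F_out = 13.5 × 34.2 = 461.7 mm·m/s
Steady-state rate R = (F_in − F_out)/L = (1086.8 − 461.7) / 207000 m = 3.020e-03 mm/s.
R = 3.020e-03 × 3600 = 10.9 mm/hr.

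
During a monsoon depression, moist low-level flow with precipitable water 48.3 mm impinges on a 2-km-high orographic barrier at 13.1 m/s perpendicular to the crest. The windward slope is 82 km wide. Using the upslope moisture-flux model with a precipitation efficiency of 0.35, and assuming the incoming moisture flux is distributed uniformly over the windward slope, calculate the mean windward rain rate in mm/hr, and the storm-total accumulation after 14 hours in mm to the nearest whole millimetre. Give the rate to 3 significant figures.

Incoming column moisture flux per unit ridge length: F = V × PW = 13.1 × 48.3 = 632.73 mm·m/s.
Spread over the 82 km slope with efficiency ε = 0.35: R = ε·F/W = 0.35 × 632.73 / 82000 m = 2.701e-03 mm/s.
R = 2.701e-03 × 3600 = 9.72 mm/hr.
Over 14 h: total = 9.72 × 14 = 136.08 ≈ 136 mm.

R ≈ 9.72 mm/hr; total ≈ 136 mm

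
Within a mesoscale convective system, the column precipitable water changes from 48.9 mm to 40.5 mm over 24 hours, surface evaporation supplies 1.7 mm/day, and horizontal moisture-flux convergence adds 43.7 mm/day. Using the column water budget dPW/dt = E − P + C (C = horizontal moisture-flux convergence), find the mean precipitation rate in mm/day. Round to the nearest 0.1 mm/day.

P ≈ 53.8 mm/day

dPW/dt = (40.5 − 48.9) mm / (24/24 day) = -8.400 mm/day.
P = E + C − dPW/dt = 1.7 + (43.7) − (-8.400) = 53.8 mm/day.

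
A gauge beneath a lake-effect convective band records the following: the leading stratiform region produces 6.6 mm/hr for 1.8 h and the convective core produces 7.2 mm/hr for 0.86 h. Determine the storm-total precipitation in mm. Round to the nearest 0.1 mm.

Total = Σ Rᵢ Δtᵢ = 6.6 × 1.8 + 7.2 × 0.86
      = 11.88 + 6.192 = 18.1 mm.

total ≈ 18.1 mm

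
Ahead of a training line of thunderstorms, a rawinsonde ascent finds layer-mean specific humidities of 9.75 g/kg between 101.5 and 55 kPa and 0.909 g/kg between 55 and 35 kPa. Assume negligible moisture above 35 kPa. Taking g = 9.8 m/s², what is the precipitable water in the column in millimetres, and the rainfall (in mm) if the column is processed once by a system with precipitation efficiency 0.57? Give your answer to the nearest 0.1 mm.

PW ≈ 48.1 mm; rainfall ≈ 27.4 mm

Precipitable water is the column-integrated vapour mass per unit area: PW = (1/g) Σ q̄ Δp, with q in kg/kg and Δp in Pa (1 kg/m² of water = 1 mm).
Layer 101.5–55 kPa: Δp = 465 hPa = 46500 Pa, q̄ = 0.00975 kg/kg → 0.00975 × 46500 / 9.8 = 46.26 mm
Layer 55–35 kPa: Δp = 200 hPa = 20000 Pa, q̄ = 0.000909 kg/kg → 0.000909 × 20000 / 9.8 = 1.86 mm
PW = 46.26 + 1.86 = 48.12 ≈ 48.1 mm.
Rainfall = ε × PW = 0.57 × 48.1 = 27.4 mm.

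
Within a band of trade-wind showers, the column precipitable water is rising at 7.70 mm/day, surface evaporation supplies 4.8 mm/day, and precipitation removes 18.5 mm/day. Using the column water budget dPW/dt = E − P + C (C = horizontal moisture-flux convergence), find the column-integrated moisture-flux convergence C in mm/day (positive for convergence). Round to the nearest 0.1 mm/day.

C ≈ 21.4 mm/day

dPW/dt = +7.70 mm/day.
C = dPW/dt − E + P = (+7.70) − 4.8 + 18.5 = 21.4 mm/day.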